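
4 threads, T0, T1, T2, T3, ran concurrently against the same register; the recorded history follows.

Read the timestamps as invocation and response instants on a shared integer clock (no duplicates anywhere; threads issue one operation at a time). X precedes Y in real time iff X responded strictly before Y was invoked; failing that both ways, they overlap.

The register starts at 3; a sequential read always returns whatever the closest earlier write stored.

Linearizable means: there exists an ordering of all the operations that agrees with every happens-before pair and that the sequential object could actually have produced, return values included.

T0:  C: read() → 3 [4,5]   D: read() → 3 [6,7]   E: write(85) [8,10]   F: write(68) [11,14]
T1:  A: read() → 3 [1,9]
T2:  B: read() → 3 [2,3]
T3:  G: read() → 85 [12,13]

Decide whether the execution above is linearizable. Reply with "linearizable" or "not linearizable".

linearizable

one valid linearization: A, B, C, D, E, G, F
after step 1 (A read() → 3): value 3
after step 2 (B read() → 3): value 3
after step 3 (C read() → 3): value 3
after step 4 (D read() → 3): value 3
after step 5 (E write(85)): value 85
after step 6 (G read() → 85): value 85
after step 7 (F write(68)): value 68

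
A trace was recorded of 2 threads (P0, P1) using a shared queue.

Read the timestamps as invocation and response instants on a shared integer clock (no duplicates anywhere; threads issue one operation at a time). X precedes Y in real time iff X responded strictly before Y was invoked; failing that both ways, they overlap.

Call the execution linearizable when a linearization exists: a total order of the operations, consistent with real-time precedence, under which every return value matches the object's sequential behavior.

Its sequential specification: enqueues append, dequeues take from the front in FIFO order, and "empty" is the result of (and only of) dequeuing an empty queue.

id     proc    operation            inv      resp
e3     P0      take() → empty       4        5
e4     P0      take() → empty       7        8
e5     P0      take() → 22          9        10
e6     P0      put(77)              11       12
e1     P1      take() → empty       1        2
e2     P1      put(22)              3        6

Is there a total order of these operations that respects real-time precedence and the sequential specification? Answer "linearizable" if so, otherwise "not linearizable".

not linearizable

already the first 8 events (up to e4's response at time 8) admit no linearization; the first 7 still do
real-time-consistent orders of the 4 completed operations: 2 — all fail the queue replay
take e1, e2, e3, e4: step 3 already fails, because e3 take() → empty cannot occur there
take e1, e3, e2, e4: step 4 already fails, because e4 take() → empty cannot occur there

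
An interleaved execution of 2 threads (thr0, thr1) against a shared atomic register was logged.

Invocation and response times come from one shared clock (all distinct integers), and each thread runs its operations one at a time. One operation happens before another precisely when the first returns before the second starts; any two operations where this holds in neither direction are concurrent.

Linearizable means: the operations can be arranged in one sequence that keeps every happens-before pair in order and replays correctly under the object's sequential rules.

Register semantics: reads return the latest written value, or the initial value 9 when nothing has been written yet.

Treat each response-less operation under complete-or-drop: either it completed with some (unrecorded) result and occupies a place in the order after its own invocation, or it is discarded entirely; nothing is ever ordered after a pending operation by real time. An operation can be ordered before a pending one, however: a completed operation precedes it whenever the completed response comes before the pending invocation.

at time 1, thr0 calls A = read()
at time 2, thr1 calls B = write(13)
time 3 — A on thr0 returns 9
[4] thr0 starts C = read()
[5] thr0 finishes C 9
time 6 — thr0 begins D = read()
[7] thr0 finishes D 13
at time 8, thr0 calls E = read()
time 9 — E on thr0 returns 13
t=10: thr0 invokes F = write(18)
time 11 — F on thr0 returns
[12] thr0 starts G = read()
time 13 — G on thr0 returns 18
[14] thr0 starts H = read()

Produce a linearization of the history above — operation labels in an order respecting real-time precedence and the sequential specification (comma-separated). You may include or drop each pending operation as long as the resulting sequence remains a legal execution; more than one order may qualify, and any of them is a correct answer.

1. A read() → 9, leaving value 9
2. C read() → 9, leaving value 9
3. B write(13) (pending, included), leaving value 13
4. D read() → 13, leaving value 13
5. E read() → 13, leaving value 13
6. F write(18), leaving value 18
7. G read() → 18, leaving value 18

A, C, B, D, E, F, G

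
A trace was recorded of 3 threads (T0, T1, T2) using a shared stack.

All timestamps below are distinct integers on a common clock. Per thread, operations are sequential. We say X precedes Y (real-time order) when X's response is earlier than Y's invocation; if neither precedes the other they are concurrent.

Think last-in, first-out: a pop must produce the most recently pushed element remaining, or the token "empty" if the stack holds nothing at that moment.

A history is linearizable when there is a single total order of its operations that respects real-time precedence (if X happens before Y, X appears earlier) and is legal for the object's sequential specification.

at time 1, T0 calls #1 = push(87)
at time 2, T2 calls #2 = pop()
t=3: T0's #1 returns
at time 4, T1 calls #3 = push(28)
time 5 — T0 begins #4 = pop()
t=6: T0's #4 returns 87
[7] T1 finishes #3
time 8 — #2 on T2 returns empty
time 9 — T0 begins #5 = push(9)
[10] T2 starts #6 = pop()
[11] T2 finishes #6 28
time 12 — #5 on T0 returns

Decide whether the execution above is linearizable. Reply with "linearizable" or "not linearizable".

witness order: #1, #4, #2, #3, #6, #5
1. #1 push(87), leaving stack <87>
2. #4 pop() → 87, leaving stack <>
3. #2 pop() → empty, leaving stack <>
4. #3 push(28), leaving stack <28>
5. #6 pop() → 28, leaving stack <>
6. #5 push(9), leaving stack <9>

linearizable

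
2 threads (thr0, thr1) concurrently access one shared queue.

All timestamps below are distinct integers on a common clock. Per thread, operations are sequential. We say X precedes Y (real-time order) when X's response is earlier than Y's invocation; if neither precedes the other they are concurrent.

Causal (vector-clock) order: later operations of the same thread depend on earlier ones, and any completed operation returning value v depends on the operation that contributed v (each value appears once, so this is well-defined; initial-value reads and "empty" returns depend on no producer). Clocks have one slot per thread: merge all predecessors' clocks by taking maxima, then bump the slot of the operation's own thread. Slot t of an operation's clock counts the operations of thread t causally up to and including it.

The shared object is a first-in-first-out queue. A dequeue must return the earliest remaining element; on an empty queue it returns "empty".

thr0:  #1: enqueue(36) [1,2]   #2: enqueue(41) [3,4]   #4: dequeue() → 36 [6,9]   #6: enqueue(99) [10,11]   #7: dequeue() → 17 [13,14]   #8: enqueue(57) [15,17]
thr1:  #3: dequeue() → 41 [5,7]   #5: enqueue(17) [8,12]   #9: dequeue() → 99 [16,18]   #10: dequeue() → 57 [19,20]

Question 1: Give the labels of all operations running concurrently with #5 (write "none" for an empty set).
#4, #6

concurrent with #5 ([8,12]): every op whose interval crosses 8..12
#1 [1,2]: before
#2 [3,4]: before
#3 [5,7]: before
#4 [6,9]: concurrent
#6 [10,11]: concurrent
#7 [13,14]: after
#8 [15,17]: after
#9 [16,18]: after
#10 [19,20]: after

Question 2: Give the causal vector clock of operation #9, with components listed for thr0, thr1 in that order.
(4, 3)

no predecessors for #1 (invoked 1): thr0 increments from zero → (1, 0)
VC(#2, invoked at 3): max of VC(#1)=(1, 0), then +1 on thread thr0 → (2, 0)
VC(#3, invoked at 5): max of VC(#2)=(2, 0), then +1 on thread thr1 → (2, 1)
VC(#4, invoked at 6): max of VC(#1)=(1, 0), VC(#2)=(2, 0), then +1 on thread thr0 → (3, 0)
VC(#5, invoked at 8): max of VC(#3)=(2, 1), then +1 on thread thr1 → (2, 2)
VC(#6, invoked at 10): max of VC(#4)=(3, 0), then +1 on thread thr0 → (4, 0)
VC(#9, invoked at 16): max of VC(#5)=(2, 2), VC(#6)=(4, 0), then +1 on thread thr1 → (4, 3)
VC(#7, invoked at 13): max of VC(#5)=(2, 2), VC(#6)=(4, 0), then +1 on thread thr0 → (5, 2)
VC(#8, invoked at 15): max of VC(#7)=(5, 2), then +1 on thread thr0 → (6, 2)
VC(#10, invoked at 19): max of VC(#8)=(6, 2), VC(#9)=(4, 3), then +1 on thread thr1 → (6, 4)
target: VC(#9) = (4, 3)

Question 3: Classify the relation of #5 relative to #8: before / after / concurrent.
before

#5 spans [8,12], #8 spans [15,17]
resp(#5)=12 < inv(#8)=15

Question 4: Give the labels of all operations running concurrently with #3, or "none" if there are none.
#4

overlap test against #3 [5,7]: concurrent iff the interval meets 5..7
#1 [1,2]: before
#2 [3,4]: before
#4 [6,9]: concurrent
#5 [8,12]: after
#6 [10,11]: after
#7 [13,14]: after
#8 [15,17]: after
#9 [16,18]: after
#10 [19,20]: after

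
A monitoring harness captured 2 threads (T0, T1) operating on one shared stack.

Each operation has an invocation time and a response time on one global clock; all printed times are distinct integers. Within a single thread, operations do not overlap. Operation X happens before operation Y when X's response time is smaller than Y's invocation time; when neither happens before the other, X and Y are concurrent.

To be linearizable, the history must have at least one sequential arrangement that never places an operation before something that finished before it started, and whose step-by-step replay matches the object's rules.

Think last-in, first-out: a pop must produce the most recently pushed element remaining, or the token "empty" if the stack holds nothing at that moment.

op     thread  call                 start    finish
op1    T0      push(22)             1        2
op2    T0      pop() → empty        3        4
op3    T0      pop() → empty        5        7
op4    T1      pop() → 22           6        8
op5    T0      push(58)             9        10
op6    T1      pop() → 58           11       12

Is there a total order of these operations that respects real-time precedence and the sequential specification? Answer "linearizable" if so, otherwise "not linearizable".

events 1..3 are fine; event 4 — the response of op2 at time 4 — makes the prefix non-linearizable
exhaustive check: the 2 completed stack ops admit one real-time order; illegal
sample order op1, op2 stalls at step 2 — op2 pop() → empty has no legal effect

not linearizable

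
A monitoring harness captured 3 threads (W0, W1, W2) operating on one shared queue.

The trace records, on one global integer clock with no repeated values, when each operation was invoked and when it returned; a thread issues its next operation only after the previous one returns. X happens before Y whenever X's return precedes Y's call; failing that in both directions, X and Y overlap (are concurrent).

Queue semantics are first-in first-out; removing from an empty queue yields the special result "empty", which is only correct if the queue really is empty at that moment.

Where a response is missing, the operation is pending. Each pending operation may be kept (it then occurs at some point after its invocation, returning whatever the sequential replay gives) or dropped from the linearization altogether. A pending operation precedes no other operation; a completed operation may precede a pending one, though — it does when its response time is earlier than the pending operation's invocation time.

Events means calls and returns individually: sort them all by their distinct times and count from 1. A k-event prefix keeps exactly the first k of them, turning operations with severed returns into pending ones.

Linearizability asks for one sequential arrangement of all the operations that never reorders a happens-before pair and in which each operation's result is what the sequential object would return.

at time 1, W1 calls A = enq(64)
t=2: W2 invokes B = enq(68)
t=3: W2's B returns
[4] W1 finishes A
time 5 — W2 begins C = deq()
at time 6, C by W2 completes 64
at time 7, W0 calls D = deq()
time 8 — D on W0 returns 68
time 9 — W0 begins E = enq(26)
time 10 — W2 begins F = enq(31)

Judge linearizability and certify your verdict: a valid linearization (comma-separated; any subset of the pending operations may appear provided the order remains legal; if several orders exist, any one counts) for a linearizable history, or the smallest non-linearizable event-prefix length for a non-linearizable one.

linearizable — witness: A, B, C, D

1. A enq(64), leaving queue <64>
2. B enq(68), leaving queue <64,68>
3. C deq() → 64, leaving queue <68>
4. D deq() → 68, leaving queue <>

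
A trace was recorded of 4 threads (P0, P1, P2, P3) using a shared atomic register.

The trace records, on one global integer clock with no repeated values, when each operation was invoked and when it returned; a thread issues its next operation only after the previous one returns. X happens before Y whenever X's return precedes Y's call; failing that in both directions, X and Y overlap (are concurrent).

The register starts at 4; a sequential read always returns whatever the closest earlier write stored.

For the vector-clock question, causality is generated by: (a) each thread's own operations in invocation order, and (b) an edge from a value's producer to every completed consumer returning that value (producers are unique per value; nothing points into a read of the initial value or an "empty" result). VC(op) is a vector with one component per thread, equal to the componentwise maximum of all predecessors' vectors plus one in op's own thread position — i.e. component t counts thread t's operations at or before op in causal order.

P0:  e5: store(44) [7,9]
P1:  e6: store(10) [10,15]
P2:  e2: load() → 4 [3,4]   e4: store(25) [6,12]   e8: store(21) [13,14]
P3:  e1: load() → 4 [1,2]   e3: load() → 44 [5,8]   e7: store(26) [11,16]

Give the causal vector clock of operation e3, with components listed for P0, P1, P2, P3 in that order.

(1, 0, 0, 2)

VC(e1, invoked at 1): no causal predecessors; +1 on P3 → (0, 0, 0, 1)
VC(e2, invoked at 3): no causal predecessors; +1 on P2 → (0, 0, 1, 0)
VC(e6, invoked at 10): no causal predecessors; +1 on P1 → (0, 1, 0, 0)
VC(e5, invoked at 7): no causal predecessors; +1 on P0 → (1, 0, 0, 0)
invoked at 6, e4 merges VC(e2)=(0, 0, 1, 0) and bumps P2's slot → (0, 0, 2, 0)
invoked at 13, e8 merges VC(e4)=(0, 0, 2, 0) and bumps P2's slot → (0, 0, 3, 0)
invoked at 5, e3 merges VC(e1)=(0, 0, 0, 1), VC(e5)=(1, 0, 0, 0) and bumps P3's slot → (1, 0, 0, 2)
invoked at 11, e7 merges VC(e3)=(1, 0, 0, 2) and bumps P3's slot → (1, 0, 0, 3)
target: VC(e3) = (1, 0, 0, 2)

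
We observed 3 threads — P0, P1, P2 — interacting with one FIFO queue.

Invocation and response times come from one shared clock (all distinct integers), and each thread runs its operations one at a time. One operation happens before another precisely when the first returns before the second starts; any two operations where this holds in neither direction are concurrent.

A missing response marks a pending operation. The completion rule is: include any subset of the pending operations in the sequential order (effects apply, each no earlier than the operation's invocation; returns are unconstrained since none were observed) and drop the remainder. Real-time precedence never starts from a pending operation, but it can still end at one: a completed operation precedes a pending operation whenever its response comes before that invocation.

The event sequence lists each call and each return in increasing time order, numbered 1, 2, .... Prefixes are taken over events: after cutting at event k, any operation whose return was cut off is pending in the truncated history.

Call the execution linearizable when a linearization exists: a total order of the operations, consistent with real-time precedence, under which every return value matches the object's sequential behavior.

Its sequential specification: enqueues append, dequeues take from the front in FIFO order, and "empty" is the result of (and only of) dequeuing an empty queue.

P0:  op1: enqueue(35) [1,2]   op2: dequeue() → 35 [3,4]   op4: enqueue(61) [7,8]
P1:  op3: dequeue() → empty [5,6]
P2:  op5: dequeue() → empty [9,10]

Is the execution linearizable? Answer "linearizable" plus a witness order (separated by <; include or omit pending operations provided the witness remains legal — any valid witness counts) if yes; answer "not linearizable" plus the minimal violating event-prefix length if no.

not linearizable — minimal violating prefix: 10 events

the violation lands at event 10, op5's response at time 10: events 1..9 linearize, events 1..10 do not
a single order respects real time; the 5 completed FIFO queue operations fail replay along it
one such order, op1, op2, op3, op4, op5, breaks at step 5 where op5 dequeue() → empty is illegal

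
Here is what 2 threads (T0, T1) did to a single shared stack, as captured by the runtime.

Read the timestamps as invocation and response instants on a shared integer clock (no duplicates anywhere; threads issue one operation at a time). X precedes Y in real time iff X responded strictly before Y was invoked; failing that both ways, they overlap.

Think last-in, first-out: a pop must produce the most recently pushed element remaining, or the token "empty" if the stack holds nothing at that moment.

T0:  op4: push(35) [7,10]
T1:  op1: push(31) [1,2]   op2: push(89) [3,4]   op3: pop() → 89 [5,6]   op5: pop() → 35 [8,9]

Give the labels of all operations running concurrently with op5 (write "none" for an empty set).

op4

op5 spans [8,9]: anything still running between times 8 and 9 counts as concurrent
op1 [1,2]: before
op2 [3,4]: before
op3 [5,6]: before
op4 [7,10]: concurrent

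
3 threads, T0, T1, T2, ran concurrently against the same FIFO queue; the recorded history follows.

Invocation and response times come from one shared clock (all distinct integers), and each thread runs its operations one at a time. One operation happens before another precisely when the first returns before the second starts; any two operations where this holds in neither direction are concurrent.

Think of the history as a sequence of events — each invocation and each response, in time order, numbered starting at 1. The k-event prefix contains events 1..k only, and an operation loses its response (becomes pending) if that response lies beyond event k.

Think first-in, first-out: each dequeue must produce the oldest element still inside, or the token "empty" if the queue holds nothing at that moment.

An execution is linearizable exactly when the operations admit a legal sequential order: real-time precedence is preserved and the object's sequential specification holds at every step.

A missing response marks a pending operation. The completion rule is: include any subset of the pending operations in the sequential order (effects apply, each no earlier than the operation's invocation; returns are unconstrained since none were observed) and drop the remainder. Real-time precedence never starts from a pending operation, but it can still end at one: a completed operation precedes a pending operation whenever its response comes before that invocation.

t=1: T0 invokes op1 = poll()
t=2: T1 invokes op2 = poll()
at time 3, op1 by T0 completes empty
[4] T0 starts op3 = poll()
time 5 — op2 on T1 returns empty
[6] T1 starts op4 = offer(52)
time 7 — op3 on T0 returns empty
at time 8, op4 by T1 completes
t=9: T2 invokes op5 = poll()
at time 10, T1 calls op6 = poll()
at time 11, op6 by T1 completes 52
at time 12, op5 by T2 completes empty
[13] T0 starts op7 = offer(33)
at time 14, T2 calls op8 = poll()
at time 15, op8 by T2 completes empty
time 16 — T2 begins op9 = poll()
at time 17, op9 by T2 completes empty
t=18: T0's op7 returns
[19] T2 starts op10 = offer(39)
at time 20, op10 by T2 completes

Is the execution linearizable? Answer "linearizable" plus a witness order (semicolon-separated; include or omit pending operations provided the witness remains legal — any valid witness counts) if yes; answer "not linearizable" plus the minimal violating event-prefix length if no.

step 1: op1 poll() → empty — queue <>
step 2: op2 poll() → empty — queue <>
step 3: op3 poll() → empty — queue <>
step 4: op4 offer(52) — queue <52>
step 5: op6 poll() → 52 — queue <>
step 6: op5 poll() → empty — queue <>
step 7: op8 poll() → empty — queue <>
step 8: op9 poll() → empty — queue <>
step 9: op7 offer(33) — queue <33>
step 10: op10 offer(39) — queue <33,39>

linearizable — witness: op1; op2; op3; op4; op6; op5; op8; op9; op7; op10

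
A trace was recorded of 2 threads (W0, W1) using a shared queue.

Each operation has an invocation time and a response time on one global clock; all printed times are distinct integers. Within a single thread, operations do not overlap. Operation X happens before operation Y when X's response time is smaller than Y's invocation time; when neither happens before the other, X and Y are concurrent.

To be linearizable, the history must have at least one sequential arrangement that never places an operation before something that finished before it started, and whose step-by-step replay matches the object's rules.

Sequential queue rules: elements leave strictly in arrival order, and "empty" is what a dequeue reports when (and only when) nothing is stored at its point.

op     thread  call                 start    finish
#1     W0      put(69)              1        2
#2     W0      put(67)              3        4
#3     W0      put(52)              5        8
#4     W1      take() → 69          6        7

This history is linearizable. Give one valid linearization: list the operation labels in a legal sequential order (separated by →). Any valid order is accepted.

1. #1 put(69), leaving queue <69>
2. #2 put(67), leaving queue <69,67>
3. #3 put(52), leaving queue <69,67,52>
4. #4 take() → 69, leaving queue <67,52>

#1 → #2 → #3 → #4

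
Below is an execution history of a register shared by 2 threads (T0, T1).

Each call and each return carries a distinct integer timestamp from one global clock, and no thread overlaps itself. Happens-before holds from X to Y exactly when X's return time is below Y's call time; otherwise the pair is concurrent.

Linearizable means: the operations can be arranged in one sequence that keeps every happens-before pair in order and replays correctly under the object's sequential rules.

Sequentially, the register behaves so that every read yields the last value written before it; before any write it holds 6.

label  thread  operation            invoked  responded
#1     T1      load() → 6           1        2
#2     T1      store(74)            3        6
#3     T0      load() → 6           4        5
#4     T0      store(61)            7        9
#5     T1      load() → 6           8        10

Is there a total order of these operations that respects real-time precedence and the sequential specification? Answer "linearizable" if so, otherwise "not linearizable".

not linearizable

through event 9 a valid linearization exists; event 10 (#5 responding at time 10) ends that
the 5 completed operations admit 4 real-time orders; each fails the register replay
sample order #1, #2, #3, #4, #5 stalls at step 3 — #3 load() → 6 has no legal effect
sample order #1, #2, #3, #5, #4 stalls at step 3 — #3 load() → 6 has no legal effect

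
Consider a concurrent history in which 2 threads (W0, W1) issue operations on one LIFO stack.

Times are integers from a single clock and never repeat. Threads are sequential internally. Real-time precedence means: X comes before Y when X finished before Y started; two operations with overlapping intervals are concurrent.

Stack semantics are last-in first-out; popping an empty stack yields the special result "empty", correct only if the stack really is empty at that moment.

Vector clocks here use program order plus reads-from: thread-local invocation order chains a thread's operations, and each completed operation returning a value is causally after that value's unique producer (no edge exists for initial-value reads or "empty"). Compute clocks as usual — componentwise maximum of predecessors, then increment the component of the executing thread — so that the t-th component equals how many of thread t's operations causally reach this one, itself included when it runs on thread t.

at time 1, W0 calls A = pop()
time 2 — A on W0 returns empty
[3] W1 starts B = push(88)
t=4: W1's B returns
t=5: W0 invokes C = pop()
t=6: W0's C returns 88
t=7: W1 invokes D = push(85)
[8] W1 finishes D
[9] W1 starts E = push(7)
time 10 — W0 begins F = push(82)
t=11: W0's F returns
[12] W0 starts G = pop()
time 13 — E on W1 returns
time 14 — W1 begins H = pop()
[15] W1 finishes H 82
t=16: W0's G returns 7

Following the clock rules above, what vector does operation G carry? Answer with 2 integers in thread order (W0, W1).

(4, 3)

no predecessors for B (invoked 3): W1 increments from zero → (0, 1)
no predecessors for A (invoked 1): W0 increments from zero → (1, 0)
VC(D, invoked at 7): max of VC(B)=(0, 1), then +1 on thread W1 → (0, 2)
VC(E, invoked at 9): max of VC(D)=(0, 2), then +1 on thread W1 → (0, 3)
VC(C, invoked at 5): max of VC(A)=(1, 0), VC(B)=(0, 1), then +1 on thread W0 → (2, 1)
VC(F, invoked at 10): max of VC(C)=(2, 1), then +1 on thread W0 → (3, 1)
VC(H, invoked at 14): max of VC(E)=(0, 3), VC(F)=(3, 1), then +1 on thread W1 → (3, 4)
VC(G, invoked at 12): max of VC(E)=(0, 3), VC(F)=(3, 1), then +1 on thread W0 → (4, 3)
target: VC(G) = (4, 3)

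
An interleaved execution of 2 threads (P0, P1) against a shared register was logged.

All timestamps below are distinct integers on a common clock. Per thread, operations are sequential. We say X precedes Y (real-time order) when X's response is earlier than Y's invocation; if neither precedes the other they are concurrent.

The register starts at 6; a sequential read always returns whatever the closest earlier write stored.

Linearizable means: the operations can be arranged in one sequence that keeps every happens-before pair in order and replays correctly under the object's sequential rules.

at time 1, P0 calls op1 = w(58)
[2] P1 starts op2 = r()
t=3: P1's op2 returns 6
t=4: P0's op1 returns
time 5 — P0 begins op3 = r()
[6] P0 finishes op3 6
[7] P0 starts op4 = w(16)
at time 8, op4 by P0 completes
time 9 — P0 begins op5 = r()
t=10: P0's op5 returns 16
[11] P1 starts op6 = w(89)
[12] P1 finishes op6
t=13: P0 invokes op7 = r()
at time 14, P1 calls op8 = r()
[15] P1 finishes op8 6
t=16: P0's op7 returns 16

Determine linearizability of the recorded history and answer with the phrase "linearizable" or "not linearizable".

through event 5 a valid linearization exists; event 6 (op3 responding at time 6) ends that
checked exhaustively: 2 real-time-consistent orders of 3 completed operations, zero legal register replays
take op1, op2, op3: step 2 already fails, because op2 r() → 6 cannot occur there
take op2, op1, op3: step 3 already fails, because op3 r() → 6 cannot occur there

not linearizable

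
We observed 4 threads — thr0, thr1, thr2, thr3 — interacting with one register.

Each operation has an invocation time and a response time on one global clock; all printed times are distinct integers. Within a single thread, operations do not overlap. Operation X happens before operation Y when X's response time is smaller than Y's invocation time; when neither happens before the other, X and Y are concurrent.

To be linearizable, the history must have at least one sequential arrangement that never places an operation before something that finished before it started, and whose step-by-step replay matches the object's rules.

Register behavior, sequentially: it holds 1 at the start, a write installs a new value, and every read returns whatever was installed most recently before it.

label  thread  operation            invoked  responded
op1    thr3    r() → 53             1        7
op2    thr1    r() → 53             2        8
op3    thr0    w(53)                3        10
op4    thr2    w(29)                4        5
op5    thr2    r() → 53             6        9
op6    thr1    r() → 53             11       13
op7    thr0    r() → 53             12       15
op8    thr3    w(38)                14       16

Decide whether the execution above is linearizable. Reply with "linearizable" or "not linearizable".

linearizable

witness order: op4, op3, op1, op2, op5, op6, op7, op8
after step 1 (op4 w(29)): value 29
after step 2 (op3 w(53)): value 53
after step 3 (op1 r() → 53): value 53
after step 4 (op2 r() → 53): value 53
after step 5 (op5 r() → 53): value 53
after step 6 (op6 r() → 53): value 53
after step 7 (op7 r() → 53): value 53
after step 8 (op8 w(38)): value 38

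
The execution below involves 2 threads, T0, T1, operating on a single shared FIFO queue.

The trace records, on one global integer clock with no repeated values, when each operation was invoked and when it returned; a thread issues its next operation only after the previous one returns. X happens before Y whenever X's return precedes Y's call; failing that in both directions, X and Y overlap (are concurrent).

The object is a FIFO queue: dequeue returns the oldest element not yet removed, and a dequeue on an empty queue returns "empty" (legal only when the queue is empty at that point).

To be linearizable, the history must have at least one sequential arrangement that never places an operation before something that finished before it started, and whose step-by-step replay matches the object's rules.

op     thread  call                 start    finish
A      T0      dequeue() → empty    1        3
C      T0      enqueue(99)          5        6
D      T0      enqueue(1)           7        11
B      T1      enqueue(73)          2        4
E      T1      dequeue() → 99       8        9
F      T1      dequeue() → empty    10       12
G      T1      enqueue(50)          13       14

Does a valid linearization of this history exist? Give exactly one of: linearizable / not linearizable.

not linearizable

cut after 8 events: linearizable; cut after 9 events (E responds, time 9): not linearizable
the 4 completed operations admit 2 real-time orders; each fails the FIFO queue replay
no completion choice of the 1 pending operation (D) rescues it — every subset was tried
take A, B, C, E (pending dropped): step 4 already fails, because E dequeue() → 99 cannot occur there
take B, A, C, E (pending dropped): step 2 already fails, because A dequeue() → empty cannot occur there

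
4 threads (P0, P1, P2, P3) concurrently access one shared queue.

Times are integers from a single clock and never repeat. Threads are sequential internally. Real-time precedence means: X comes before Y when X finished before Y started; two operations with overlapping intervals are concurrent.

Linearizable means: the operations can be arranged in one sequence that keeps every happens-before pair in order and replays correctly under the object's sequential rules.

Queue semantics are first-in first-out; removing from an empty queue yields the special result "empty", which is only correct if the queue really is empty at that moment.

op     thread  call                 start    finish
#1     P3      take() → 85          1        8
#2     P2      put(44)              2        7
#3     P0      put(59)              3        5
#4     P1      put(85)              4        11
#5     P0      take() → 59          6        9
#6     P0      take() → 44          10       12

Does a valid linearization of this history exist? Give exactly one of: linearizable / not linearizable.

linearizable

one valid linearization: #3, #4, #2, #5, #1, #6
1. #3 put(59), leaving queue <59>
2. #4 put(85), leaving queue <59,85>
3. #2 put(44), leaving queue <59,85,44>
4. #5 take() → 59, leaving queue <85,44>
5. #1 take() → 85, leaving queue <44>
6. #6 take() → 44, leaving queue <>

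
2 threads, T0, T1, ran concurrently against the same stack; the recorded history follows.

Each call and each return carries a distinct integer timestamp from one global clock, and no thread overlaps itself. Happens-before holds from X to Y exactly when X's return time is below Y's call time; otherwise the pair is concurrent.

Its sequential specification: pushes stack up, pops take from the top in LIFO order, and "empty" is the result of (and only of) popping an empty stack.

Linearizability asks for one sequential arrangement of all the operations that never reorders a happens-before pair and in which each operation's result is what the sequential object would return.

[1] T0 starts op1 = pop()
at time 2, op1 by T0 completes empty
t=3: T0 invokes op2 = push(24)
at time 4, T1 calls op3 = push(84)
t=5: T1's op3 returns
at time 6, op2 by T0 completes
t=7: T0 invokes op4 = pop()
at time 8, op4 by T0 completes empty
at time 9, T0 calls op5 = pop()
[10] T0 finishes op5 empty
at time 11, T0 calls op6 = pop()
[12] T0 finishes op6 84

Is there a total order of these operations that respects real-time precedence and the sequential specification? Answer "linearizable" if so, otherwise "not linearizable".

not linearizable

through event 7 a valid linearization exists; event 8 (op4 responding at time 8) ends that
real-time-consistent orders of the 4 completed operations: 2 — all fail the stack replay
e.g. op1, op2, op3, op4: illegal at step 4, since op4 pop() → empty cannot apply there
e.g. op1, op3, op2, op4: illegal at step 4, since op4 pop() → empty cannot apply there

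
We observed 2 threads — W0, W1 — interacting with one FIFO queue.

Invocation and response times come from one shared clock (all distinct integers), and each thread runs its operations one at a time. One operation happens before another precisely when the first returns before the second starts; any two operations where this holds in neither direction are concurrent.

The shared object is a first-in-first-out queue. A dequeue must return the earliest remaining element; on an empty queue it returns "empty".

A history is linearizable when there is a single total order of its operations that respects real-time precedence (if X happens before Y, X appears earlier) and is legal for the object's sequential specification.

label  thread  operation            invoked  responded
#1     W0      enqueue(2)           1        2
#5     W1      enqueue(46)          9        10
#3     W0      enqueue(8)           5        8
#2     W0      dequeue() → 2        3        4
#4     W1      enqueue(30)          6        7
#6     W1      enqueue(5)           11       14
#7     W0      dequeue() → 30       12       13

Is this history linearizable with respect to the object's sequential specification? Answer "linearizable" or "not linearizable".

linearizable

one valid linearization: #1, #2, #4, #3, #5, #6, #7
1. #1 enqueue(2), leaving queue <2>
2. #2 dequeue() → 2, leaving queue <>
3. #4 enqueue(30), leaving queue <30>
4. #3 enqueue(8), leaving queue <30,8>
5. #5 enqueue(46), leaving queue <30,8,46>
6. #6 enqueue(5), leaving queue <30,8,46,5>
7. #7 dequeue() → 30, leaving queue <8,46,5>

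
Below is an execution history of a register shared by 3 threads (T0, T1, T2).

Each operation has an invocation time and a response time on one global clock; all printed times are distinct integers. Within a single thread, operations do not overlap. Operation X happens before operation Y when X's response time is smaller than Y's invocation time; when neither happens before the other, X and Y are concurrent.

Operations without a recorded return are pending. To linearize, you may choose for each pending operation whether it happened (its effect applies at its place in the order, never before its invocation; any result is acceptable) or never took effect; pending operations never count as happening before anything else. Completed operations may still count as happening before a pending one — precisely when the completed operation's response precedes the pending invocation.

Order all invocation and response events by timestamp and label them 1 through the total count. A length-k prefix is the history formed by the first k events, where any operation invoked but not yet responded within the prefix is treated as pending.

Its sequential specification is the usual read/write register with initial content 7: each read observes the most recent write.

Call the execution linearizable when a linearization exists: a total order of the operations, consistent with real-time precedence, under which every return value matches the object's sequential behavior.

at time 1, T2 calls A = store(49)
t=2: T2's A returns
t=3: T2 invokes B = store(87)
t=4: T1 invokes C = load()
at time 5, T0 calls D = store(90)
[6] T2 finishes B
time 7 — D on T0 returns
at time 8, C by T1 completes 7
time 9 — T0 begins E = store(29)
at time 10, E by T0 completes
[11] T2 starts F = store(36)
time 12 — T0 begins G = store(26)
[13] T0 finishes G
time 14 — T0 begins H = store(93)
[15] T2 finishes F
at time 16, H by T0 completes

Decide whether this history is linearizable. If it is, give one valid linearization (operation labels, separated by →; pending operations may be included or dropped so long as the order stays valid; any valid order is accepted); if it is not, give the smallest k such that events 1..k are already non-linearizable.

not linearizable — minimal violating prefix: 8 events

prefix check: 1..7 passes, 1..8 fails once C's time-8 response joins
real-time-consistent orders of the 4 completed operations: 6 — all fail the register replay
sample order A, B, C, D stalls at step 3 — C load() → 7 has no legal effect
sample order A, B, D, C stalls at step 4 — C load() → 7 has no legal effect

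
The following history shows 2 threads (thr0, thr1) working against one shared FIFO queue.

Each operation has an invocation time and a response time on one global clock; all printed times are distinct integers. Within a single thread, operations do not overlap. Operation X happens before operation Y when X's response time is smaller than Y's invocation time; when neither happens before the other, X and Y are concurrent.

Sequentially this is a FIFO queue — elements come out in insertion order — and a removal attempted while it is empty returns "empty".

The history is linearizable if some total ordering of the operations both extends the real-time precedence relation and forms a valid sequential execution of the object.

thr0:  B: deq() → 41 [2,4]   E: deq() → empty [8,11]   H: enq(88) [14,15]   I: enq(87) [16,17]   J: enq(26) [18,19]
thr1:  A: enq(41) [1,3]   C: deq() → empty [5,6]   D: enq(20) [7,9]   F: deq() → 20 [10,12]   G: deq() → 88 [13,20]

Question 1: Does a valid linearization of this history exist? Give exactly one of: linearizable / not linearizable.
a witness: A, B, C, D, F, E, H, G, I, J
after step 1 (A enq(41)): queue <41>
after step 2 (B deq() → 41): queue <>
after step 3 (C deq() → empty): queue <>
after step 4 (D enq(20)): queue <20>
after step 5 (F deq() → 20): queue <>
after step 6 (E deq() → empty): queue <>
after step 7 (H enq(88)): queue <88>
after step 8 (G deq() → 88): queue <>
after step 9 (I enq(87)): queue <87>
after step 10 (J enq(26)): queue <87,26>

linearizable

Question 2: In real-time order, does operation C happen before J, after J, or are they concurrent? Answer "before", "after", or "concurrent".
C spans [5,6], J spans [18,19]
resp(C)=6 < inv(J)=18

before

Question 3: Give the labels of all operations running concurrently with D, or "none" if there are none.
D runs from 7 to 9; window-overlapping ops are concurrent
A [1,3]: before
B [2,4]: before
C [5,6]: before
E [8,11]: concurrent
F [10,12]: after
G [13,20]: after
H [14,15]: after
I [16,17]: after
J [18,19]: after

E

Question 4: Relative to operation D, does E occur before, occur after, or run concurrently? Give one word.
E spans [8,11], D spans [7,9]
the intervals overlap in both directions

concurrent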